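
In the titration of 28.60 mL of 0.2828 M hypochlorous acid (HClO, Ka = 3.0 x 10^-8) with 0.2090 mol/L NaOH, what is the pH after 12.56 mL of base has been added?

7.20

Initial n(HClO) = 0.2828 x 0.02860 = 0.008088 mol.
n(NaOH) added = 0.2090 x 0.01256 = 0.002625 mol, converting that many moles of HClO to ClO-.
Remaining n(HClO) = 0.005463 mol; n(ClO-) = 0.002625 mol.
By Henderson-Hasselbalch, pH = pKa + log([A^-]/[HA]) = 7.52 + log(0.002625/0.005463) = 7.52 + (-0.32) = 7.20.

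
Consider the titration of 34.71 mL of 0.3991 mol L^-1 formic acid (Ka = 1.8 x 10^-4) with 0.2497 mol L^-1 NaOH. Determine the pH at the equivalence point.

n(HCOOH) = 0.3991 x 0.03471 = 0.01385 mol; V(NaOH) at equivalence = 0.01385/0.2497 = 0.05548 L.
At equivalence all the acid is converted to HCOO-; total volume = 0.03471 + 0.05548 = 0.09019 L, so [HCOO-] = 0.01385/0.09019 = 0.1536 M.
Kb = Kw/Ka = 1.0e-14 / 1.8 x 10^-4 = 5.56e-11.
[OH^-] = sqrt(Kb x [HCOO-]) = sqrt(5.56e-11 x 0.1536) = 2.92e-6 M.
pOH = 5.53, so pH = 14.00 - 5.53 = 8.47.

8.47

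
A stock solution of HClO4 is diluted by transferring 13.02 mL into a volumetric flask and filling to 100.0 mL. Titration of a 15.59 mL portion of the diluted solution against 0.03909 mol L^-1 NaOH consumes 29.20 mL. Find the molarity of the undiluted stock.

0.562 M

n(NaOH) = 0.03909 x 0.02920 = 0.001141 mol.
n(HClO4) in the aliquot = 0.001141 mol.
[diluted HClO4] = 0.001141 / 0.01559 = 0.07322 M.
Dilution factor = 100.0/13.02 = 7.680, so [stock] = 0.07322 x 7.680 = 0.562 M.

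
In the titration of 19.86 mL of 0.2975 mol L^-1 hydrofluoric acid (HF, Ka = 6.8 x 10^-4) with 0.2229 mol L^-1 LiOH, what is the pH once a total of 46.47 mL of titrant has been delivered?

n(acid) = 0.2975 x 0.01986 = 0.005908 mol; n(LiOH) added = 0.2229 x 0.04647 = 0.01036 mol.
Base is in excess by 0.01036 - 0.005908 = 0.004450 mol in a total volume of 0.06633 L.
[OH^-] = 0.004450/0.06633 = 0.06709 M, so pOH = 1.17 and pH = 14.00 - 1.17 = 12.83.

12.83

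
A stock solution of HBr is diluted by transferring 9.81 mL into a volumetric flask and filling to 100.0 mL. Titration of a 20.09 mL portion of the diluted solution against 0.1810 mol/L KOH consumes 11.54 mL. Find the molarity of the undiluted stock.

n(KOH) = 0.1810 x 0.01154 = 0.002089 mol.
n(HBr) in the aliquot = 0.002089 mol.
[diluted HBr] = 0.002089 / 0.02009 = 0.1040 M.
Dilution factor = 100.0/9.810 = 10.19, so [stock] = 0.1040 x 10.19 = 1.06 M.

1.06 M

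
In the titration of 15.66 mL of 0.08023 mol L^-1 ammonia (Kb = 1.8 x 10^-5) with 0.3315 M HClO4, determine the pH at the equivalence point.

5.22

n(NH3) = 0.08023 x 0.01566 = 0.001256 mol; V(HClO4) at equivalence = 0.001256/0.3315 = 0.003790 L.
At equivalence the base is fully converted to NH4+; total volume = 0.01945 L, so [NH4+] = 0.001256/0.01945 = 0.06460 M.
Ka(NH4+) = Kw/Kb = 1.0e-14 / 1.8 x 10^-5 = 5.56e-10.
[H^+] = sqrt(Ka x [NH4+]) = sqrt(5.56e-10 x 0.06460) = 5.99e-6 M.
pH = -log(5.99e-6) = 5.22.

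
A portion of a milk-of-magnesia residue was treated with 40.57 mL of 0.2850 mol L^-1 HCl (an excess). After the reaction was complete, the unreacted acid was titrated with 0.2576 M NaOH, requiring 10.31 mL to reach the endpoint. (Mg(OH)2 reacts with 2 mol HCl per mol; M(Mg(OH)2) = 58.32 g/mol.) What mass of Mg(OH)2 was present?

0.260 g

Total n(HCl) added = 0.2850 x 0.04057 = 0.01156 mol.
n(NaOH) used = 0.2576 x 0.01031 = 0.002656 mol, which equals the excess n(HCl).
So n(HCl) consumed by the sample = 0.01156 - 0.002656 = 0.008907 mol.
n(Mg(OH)2) = 0.008907 / 2 = 0.004453 mol.
mass = 0.004453 mol x 58.32 g/mol = 0.260 g.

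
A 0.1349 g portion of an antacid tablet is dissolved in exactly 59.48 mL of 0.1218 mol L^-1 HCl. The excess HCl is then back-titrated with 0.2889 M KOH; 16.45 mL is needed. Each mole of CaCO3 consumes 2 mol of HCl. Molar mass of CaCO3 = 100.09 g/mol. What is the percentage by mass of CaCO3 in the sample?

Total n(HCl) added = 0.1218 x 0.05948 = 0.007245 mol.
n(KOH) used = 0.2889 x 0.01645 = 0.004752 mol, which equals the excess n(HCl).
So n(HCl) consumed by the sample = 0.007245 - 0.004752 = 0.002492 mol.
n(CaCO3) = 0.002492 / 2 = 0.001246 mol.
mass CaCO3 = 0.001246 x 100.09 = 0.1247 g, so %CaCO3 = 0.1247/0.1349 x 100 = 92.5%.

92.5%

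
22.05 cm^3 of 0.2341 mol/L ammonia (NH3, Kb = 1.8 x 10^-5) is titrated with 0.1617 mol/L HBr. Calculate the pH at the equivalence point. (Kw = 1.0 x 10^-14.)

5.14

n(NH3) = 0.2341 x 0.02205 = 0.005162 mol; V(HBr) at equivalence = 0.005162/0.1617 = 0.03192 L.
At equivalence the base is fully converted to NH4+; total volume = 0.05397 L, so [NH4+] = 0.005162/0.05397 = 0.09564 M.
Ka(NH4+) = Kw/Kb = 1.0e-14 / 1.8 x 10^-5 = 5.56e-10.
[H^+] = sqrt(Ka x [NH4+]) = sqrt(5.56e-10 x 0.09564) = 7.29e-6 M.
pH = -log(7.29e-6) = 5.14.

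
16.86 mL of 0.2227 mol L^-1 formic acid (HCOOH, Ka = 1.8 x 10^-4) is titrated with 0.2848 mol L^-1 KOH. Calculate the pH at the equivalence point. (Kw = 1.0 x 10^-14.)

n(HCOOH) = 0.2227 x 0.01686 = 0.003755 mol; V(KOH) at equivalence = 0.003755/0.2848 = 0.01318 L.
At equivalence all the acid is converted to HCOO-; total volume = 0.01686 + 0.01318 = 0.03004 L, so [HCOO-] = 0.003755/0.03004 = 0.1250 M.
Kb = Kw/Ka = 1.0e-14 / 1.8 x 10^-4 = 5.56e-11.
[OH^-] = sqrt(Kb x [HCOO-]) = sqrt(5.56e-11 x 0.1250) = 2.63e-6 M.
pOH = 5.58, so pH = 14.00 - 5.58 = 8.42.

8.42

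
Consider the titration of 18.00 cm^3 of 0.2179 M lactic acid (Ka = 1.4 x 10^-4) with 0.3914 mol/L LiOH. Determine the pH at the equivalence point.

n(HC3H5O3) = 0.2179 x 0.01800 = 0.003922 mol; V(LiOH) at equivalence = 0.003922/0.3914 = 0.01002 L.
At equivalence all the acid is converted to C3H5O3-; total volume = 0.01800 + 0.01002 = 0.02802 L, so [C3H5O3-] = 0.003922/0.02802 = 0.1400 M.
Kb = Kw/Ka = 1.0e-14 / 1.4 x 10^-4 = 7.14e-11.
[OH^-] = sqrt(Kb x [C3H5O3-]) = sqrt(7.14e-11 x 0.1400) = 3.16e-6 M.
pOH = 5.50, so pH = 14.00 - 5.50 = 8.50.

8.50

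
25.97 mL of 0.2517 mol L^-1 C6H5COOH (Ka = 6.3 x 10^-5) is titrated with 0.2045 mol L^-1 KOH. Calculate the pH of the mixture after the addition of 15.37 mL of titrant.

4.17

Initial n(C6H5COOH) = 0.2517 x 0.02597 = 0.006537 mol.
n(KOH) added = 0.2045 x 0.01537 = 0.003143 mol, converting that many moles of C6H5COOH to C6H5COO-.
Remaining n(C6H5COOH) = 0.003393 mol; n(C6H5COO-) = 0.003143 mol.
By Henderson-Hasselbalch, pH = pKa + log([A^-]/[HA]) = 4.20 + log(0.003143/0.003393) = 4.20 + (-0.03) = 4.17.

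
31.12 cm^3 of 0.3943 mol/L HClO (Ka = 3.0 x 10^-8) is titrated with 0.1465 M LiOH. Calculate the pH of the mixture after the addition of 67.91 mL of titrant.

Initial n(HClO) = 0.3943 x 0.03112 = 0.01227 mol.
n(LiOH) added = 0.1465 x 0.06791 = 0.009949 mol, converting that many moles of HClO to ClO-.
Remaining n(HClO) = 0.002322 mol; n(ClO-) = 0.009949 mol.
By Henderson-Hasselbalch, pH = pKa + log([A^-]/[HA]) = 7.52 + log(0.009949/0.002322) = 7.52 + (+0.63) = 8.15.

8.15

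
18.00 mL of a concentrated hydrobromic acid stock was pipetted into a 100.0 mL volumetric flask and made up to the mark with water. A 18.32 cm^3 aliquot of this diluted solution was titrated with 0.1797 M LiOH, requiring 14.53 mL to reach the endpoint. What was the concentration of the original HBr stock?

n(LiOH) = 0.1797 x 0.01453 = 0.002611 mol.
n(HBr) in the aliquot = 0.002611 mol.
[diluted HBr] = 0.002611 / 0.01832 = 0.1425 M.
Dilution factor = 100.0/18.00 = 5.556, so [stock] = 0.1425 x 5.556 = 0.792 M.

0.792 M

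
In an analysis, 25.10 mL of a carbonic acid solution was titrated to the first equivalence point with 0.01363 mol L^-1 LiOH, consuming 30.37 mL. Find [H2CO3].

0.0165 M

n(LiOH) = 0.01363 x 0.03037 = 0.0004139 mol.
At the first equivalence point, 1 mol OH^- react per mol H2CO3, so n(H2CO3) = 0.0004139 / 1 = 0.0004139 mol.
[H2CO3] = 0.0004139 / 0.02510 L = 0.0165 M.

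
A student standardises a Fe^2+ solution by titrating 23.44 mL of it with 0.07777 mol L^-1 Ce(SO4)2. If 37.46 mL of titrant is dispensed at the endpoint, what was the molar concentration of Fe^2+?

n(Ce(SO4)2) = 0.07777 x 0.03746 = 0.002913 mol.
From the balanced equation, 1 mol Ce(SO4)2 reacts with 1 mol Fe^2+, so n(Fe^2+) = 0.002913 x 1/1 = 0.002913 mol.
[Fe^2+] = 0.002913 / 0.02344 L = 0.124 M.

0.124 M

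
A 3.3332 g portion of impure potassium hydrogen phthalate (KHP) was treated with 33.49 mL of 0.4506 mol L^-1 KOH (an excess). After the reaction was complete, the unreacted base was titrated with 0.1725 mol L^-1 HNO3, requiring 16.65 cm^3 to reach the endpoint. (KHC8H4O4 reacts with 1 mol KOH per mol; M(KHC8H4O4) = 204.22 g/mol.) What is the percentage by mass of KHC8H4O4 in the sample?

Total n(KOH) added = 0.4506 x 0.03349 = 0.01509 mol.
n(HNO3) used = 0.1725 x 0.01665 = 0.002872 mol, which equals the excess n(KOH).
So n(KOH) consumed by the sample = 0.01509 - 0.002872 = 0.01222 mol.
n(KHC8H4O4) = 0.01222 / 1 = 0.01222 mol.
mass KHC8H4O4 = 0.01222 x 204.22 = 2.495 g, so %KHC8H4O4 = 2.495/3.3332 x 100 = 74.9%.

74.9%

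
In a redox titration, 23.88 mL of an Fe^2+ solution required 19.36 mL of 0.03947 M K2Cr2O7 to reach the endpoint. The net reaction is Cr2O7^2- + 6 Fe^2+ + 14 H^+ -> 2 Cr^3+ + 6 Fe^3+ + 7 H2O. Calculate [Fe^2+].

0.192 M

n(K2Cr2O7) = 0.03947 x 0.01936 = 0.0007641 mol.
From the balanced equation, 1 mol K2Cr2O7 reacts with 6 mol Fe^2+, so n(Fe^2+) = 0.0007641 x 6/1 = 0.004585 mol.
[Fe^2+] = 0.004585 / 0.02388 L = 0.192 M.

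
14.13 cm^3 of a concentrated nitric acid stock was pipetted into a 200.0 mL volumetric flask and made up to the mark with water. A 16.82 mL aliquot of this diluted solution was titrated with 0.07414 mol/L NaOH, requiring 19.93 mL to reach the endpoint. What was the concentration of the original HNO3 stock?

n(NaOH) = 0.07414 x 0.01993 = 0.001478 mol.
n(HNO3) in the aliquot = 0.001478 mol.
[diluted HNO3] = 0.001478 / 0.01682 = 0.08785 M.
Dilution factor = 200.0/14.13 = 14.15, so [stock] = 0.08785 x 14.15 = 1.24 M.

1.24 M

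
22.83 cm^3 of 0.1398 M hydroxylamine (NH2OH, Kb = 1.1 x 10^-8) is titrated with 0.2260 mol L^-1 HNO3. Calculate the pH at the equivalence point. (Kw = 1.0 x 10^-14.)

n(NH2OH) = 0.1398 x 0.02283 = 0.003192 mol; V(HNO3) at equivalence = 0.003192/0.2260 = 0.01412 L.
At equivalence the base is fully converted to NH3OH+; total volume = 0.03695 L, so [NH3OH+] = 0.003192/0.03695 = 0.08637 M.
Ka(NH3OH+) = Kw/Kb = 1.0e-14 / 1.1 x 10^-8 = 9.09e-7.
[H^+] = sqrt(Ka x [NH3OH+]) = sqrt(9.09e-7 x 0.08637) = 0.000280 M.
pH = -log(0.000280) = 3.55.

3.55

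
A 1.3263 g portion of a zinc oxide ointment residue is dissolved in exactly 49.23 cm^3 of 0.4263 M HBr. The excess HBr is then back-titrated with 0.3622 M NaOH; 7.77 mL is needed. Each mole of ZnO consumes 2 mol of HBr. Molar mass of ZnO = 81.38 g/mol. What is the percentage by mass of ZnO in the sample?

55.8%

Total n(HBr) added = 0.4263 x 0.04923 = 0.02099 mol.
n(NaOH) used = 0.3622 x 0.007770 = 0.002814 mol, which equals the excess n(HBr).
So n(HBr) consumed by the sample = 0.02099 - 0.002814 = 0.01817 mol.
n(ZnO) = 0.01817 / 2 = 0.009086 mol.
mass ZnO = 0.009086 x 81.38 = 0.7394 g, so %ZnO = 0.7394/1.3263 x 100 = 55.8%.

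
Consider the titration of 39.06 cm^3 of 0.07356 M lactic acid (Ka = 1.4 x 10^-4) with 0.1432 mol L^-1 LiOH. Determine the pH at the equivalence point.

n(HC3H5O3) = 0.07356 x 0.03906 = 0.002873 mol; V(LiOH) at equivalence = 0.002873/0.1432 = 0.02006 L.
At equivalence all the acid is converted to C3H5O3-; total volume = 0.03906 + 0.02006 = 0.05912 L, so [C3H5O3-] = 0.002873/0.05912 = 0.04860 M.
Kb = Kw/Ka = 1.0e-14 / 1.4 x 10^-4 = 7.14e-11.
[OH^-] = sqrt(Kb x [C3H5O3-]) = sqrt(7.14e-11 x 0.04860) = 1.86e-6 M.
pOH = 5.73, so pH = 14.00 - 5.73 = 8.27.

8.27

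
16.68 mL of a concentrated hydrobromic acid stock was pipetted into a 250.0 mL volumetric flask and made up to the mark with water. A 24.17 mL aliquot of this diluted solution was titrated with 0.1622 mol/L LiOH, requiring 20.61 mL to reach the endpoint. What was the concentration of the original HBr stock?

n(LiOH) = 0.1622 x 0.02061 = 0.003343 mol.
n(HBr) in the aliquot = 0.003343 mol.
[diluted HBr] = 0.003343 / 0.02417 = 0.1383 M.
Dilution factor = 250.0/16.68 = 14.99, so [stock] = 0.1383 x 14.99 = 2.07 M.

2.07 M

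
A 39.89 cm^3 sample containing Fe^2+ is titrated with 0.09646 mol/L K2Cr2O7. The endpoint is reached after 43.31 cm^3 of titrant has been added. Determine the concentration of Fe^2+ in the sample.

0.628 M

n(K2Cr2O7) = 0.09646 x 0.04331 = 0.004178 mol.
From the balanced equation, 1 mol K2Cr2O7 reacts with 6 mol Fe^2+, so n(Fe^2+) = 0.004178 x 6/1 = 0.02507 mol.
[Fe^2+] = 0.02507 / 0.03989 L = 0.628 M.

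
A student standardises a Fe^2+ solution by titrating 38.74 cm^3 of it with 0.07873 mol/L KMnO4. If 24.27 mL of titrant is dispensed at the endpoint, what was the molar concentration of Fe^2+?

n(KMnO4) = 0.07873 x 0.02427 = 0.001911 mol.
From the balanced equation, 1 mol KMnO4 reacts with 5 mol Fe^2+, so n(Fe^2+) = 0.001911 x 5/1 = 0.009554 mol.
[Fe^2+] = 0.009554 / 0.03874 L = 0.247 M.

0.247 M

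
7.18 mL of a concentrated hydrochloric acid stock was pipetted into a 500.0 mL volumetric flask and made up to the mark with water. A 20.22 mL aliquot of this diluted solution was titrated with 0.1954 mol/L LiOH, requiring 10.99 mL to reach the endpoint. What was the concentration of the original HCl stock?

n(LiOH) = 0.1954 x 0.01099 = 0.002147 mol.
n(HCl) in the aliquot = 0.002147 mol.
[diluted HCl] = 0.002147 / 0.02022 = 0.1062 M.
Dilution factor = 500.0/7.180 = 69.64, so [stock] = 0.1062 x 69.64 = 7.40 M.

7.40 M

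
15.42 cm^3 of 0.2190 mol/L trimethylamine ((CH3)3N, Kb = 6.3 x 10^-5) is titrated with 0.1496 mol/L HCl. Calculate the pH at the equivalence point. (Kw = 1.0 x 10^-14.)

n((CH3)3N) = 0.2190 x 0.01542 = 0.003377 mol; V(HCl) at equivalence = 0.003377/0.1496 = 0.02257 L.
At equivalence the base is fully converted to (CH3)3NH+; total volume = 0.03799 L, so [(CH3)3NH+] = 0.003377/0.03799 = 0.08888 M.
Ka((CH3)3NH+) = Kw/Kb = 1.0e-14 / 6.3 x 10^-5 = 1.59e-10.
[H^+] = sqrt(Ka x [(CH3)3NH+]) = sqrt(1.59e-10 x 0.08888) = 3.76e-6 M.
pH = -log(3.76e-6) = 5.43.

5.43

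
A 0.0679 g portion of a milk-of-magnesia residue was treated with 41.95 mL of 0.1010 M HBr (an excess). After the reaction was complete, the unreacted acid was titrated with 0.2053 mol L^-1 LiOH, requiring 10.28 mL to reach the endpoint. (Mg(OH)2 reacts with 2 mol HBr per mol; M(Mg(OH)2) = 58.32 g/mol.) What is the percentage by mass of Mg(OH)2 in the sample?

91.3%

Total n(HBr) added = 0.1010 x 0.04195 = 0.004237 mol.
n(LiOH) used = 0.2053 x 0.01028 = 0.002110 mol, which equals the excess n(HBr).
So n(HBr) consumed by the sample = 0.004237 - 0.002110 = 0.002126 mol.
n(Mg(OH)2) = 0.002126 / 2 = 0.001063 mol.
mass Mg(OH)2 = 0.001063 x 58.32 = 0.06201 g, so %Mg(OH)2 = 0.06201/0.0679 x 100 = 91.3%.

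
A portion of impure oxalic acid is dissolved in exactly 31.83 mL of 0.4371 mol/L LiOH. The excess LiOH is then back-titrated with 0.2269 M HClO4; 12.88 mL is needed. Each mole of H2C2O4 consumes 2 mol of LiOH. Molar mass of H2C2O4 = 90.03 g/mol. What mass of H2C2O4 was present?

Total n(LiOH) added = 0.4371 x 0.03183 = 0.01391 mol.
n(HClO4) used = 0.2269 x 0.01288 = 0.002922 mol, which equals the excess n(LiOH).
So n(LiOH) consumed by the sample = 0.01391 - 0.002922 = 0.01099 mol.
n(H2C2O4) = 0.01099 / 2 = 0.005495 mol.
mass = 0.005495 mol x 90.03 g/mol = 0.495 g.

0.495 g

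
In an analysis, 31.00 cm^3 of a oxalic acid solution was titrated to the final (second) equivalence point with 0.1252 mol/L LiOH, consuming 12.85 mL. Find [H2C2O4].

n(LiOH) = 0.1252 x 0.01285 = 0.001609 mol.
At the final (second) equivalence point, 2 mol OH^- react per mol H2C2O4, so n(H2C2O4) = 0.001609 / 2 = 0.0008044 mol.
[H2C2O4] = 0.0008044 / 0.03100 L = 0.0259 M.

0.0259 M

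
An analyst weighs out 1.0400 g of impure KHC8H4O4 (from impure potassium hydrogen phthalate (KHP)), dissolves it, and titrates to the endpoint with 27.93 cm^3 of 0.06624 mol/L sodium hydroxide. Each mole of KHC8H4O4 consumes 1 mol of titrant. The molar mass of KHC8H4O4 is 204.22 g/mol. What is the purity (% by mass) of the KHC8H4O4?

n(NaOH) = 0.06624 x 0.02793 = 0.001850 mol.
n(KHC8H4O4) = 0.001850 / 1 = 0.001850 mol.
mass of KHC8H4O4 = 0.001850 x 204.22 = 0.3778 g.
% purity = 0.3778 / 1.0400 x 100 = 36.3%.

36.3%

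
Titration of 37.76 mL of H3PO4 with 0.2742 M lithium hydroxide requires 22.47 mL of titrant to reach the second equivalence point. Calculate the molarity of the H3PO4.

n(LiOH) = 0.2742 x 0.02247 = 0.006161 mol.
At the second equivalence point, 2 mol OH^- react per mol H3PO4, so n(H3PO4) = 0.006161 / 2 = 0.003081 mol.
[H3PO4] = 0.003081 / 0.03776 L = 0.0816 M.

0.0816 M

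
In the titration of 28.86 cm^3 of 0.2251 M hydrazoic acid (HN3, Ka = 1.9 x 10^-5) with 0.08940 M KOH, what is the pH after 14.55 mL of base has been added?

4.12

Initial n(HN3) = 0.2251 x 0.02886 = 0.006496 mol.
n(KOH) added = 0.08940 x 0.01455 = 0.001301 mol, converting that many moles of HN3 to N3-.
Remaining n(HN3) = 0.005196 mol; n(N3-) = 0.001301 mol.
By Henderson-Hasselbalch, pH = pKa + log([A^-]/[HA]) = 4.72 + log(0.001301/0.005196) = 4.72 + (-0.60) = 4.12.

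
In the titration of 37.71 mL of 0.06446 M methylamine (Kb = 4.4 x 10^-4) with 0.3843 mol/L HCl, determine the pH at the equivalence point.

5.95

n(CH3NH2) = 0.06446 x 0.03771 = 0.002431 mol; V(HCl) at equivalence = 0.002431/0.3843 = 0.006325 L.
At equivalence the base is fully converted to CH3NH3+; total volume = 0.04404 L, so [CH3NH3+] = 0.002431/0.04404 = 0.05520 M.
Ka(CH3NH3+) = Kw/Kb = 1.0e-14 / 4.4 x 10^-4 = 2.27e-11.
[H^+] = sqrt(Ka x [CH3NH3+]) = sqrt(2.27e-11 x 0.05520) = 1.12e-6 M.
pH = -log(1.12e-6) = 5.95.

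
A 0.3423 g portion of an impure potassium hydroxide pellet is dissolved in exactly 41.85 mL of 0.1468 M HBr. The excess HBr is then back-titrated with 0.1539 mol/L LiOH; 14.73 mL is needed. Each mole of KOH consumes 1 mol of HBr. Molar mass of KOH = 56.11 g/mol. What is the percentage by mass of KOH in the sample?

63.5%

Total n(HBr) added = 0.1468 x 0.04185 = 0.006144 mol.
n(LiOH) used = 0.1539 x 0.01473 = 0.002267 mol, which equals the excess n(HBr).
So n(HBr) consumed by the sample = 0.006144 - 0.002267 = 0.003877 mol.
n(KOH) = 0.003877 / 1 = 0.003877 mol.
mass KOH = 0.003877 x 56.11 = 0.2175 g, so %KOH = 0.2175/0.3423 x 100 = 63.5%.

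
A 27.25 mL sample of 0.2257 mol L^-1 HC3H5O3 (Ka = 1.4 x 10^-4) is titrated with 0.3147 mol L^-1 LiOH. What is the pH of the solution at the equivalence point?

8.49

n(HC3H5O3) = 0.2257 x 0.02725 = 0.006150 mol; V(LiOH) at equivalence = 0.006150/0.3147 = 0.01954 L.
At equivalence all the acid is converted to C3H5O3-; total volume = 0.02725 + 0.01954 = 0.04679 L, so [C3H5O3-] = 0.006150/0.04679 = 0.1314 M.
Kb = Kw/Ka = 1.0e-14 / 1.4 x 10^-4 = 7.14e-11.
[OH^-] = sqrt(Kb x [C3H5O3-]) = sqrt(7.14e-11 x 0.1314) = 3.06e-6 M.
pOH = 5.51, so pH = 14.00 - 5.51 = 8.49.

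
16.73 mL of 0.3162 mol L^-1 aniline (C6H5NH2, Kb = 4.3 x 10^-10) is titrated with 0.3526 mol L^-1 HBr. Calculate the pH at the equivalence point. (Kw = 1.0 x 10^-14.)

n(C6H5NH2) = 0.3162 x 0.01673 = 0.005290 mol; V(HBr) at equivalence = 0.005290/0.3526 = 0.01500 L.
At equivalence the base is fully converted to C6H5NH3+; total volume = 0.03173 L, so [C6H5NH3+] = 0.005290/0.03173 = 0.1667 M.
Ka(C6H5NH3+) = Kw/Kb = 1.0e-14 / 4.3 x 10^-10 = 2.33e-5.
[H^+] = sqrt(Ka x [C6H5NH3+]) = sqrt(2.33e-5 x 0.1667) = 0.00197 M.
pH = -log(0.00197) = 2.71.

2.71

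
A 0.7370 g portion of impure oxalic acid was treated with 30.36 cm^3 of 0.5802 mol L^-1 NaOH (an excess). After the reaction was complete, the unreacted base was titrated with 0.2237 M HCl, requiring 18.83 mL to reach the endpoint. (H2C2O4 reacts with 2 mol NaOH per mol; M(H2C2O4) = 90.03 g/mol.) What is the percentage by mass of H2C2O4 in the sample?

81.9%

Total n(NaOH) added = 0.5802 x 0.03036 = 0.01761 mol.
n(HCl) used = 0.2237 x 0.01883 = 0.004212 mol, which equals the excess n(NaOH).
So n(NaOH) consumed by the sample = 0.01761 - 0.004212 = 0.01340 mol.
n(H2C2O4) = 0.01340 / 2 = 0.006701 mol.
mass H2C2O4 = 0.006701 x 90.03 = 0.6033 g, so %H2C2O4 = 0.6033/0.7370 x 100 = 81.9%.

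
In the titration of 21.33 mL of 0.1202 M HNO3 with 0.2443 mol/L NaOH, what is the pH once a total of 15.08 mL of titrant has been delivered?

12.49

n(acid) = 0.1202 x 0.02133 = 0.002564 mol; n(NaOH) added = 0.2443 x 0.01508 = 0.003684 mol.
Base is in excess by 0.003684 - 0.002564 = 0.001120 mol in a total volume of 0.03641 L.
[OH^-] = 0.001120/0.03641 = 0.03077 M, so pOH = 1.51 and pH = 14.00 - 1.51 = 12.49.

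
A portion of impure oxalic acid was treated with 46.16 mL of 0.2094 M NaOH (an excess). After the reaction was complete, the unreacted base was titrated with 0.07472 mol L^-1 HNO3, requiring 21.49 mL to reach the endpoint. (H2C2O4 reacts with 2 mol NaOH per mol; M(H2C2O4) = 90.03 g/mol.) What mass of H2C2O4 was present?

Total n(NaOH) added = 0.2094 x 0.04616 = 0.009666 mol.
n(HNO3) used = 0.07472 x 0.02149 = 0.001606 mol, which equals the excess n(NaOH).
So n(NaOH) consumed by the sample = 0.009666 - 0.001606 = 0.008060 mol.
n(H2C2O4) = 0.008060 / 2 = 0.004030 mol.
mass = 0.004030 mol x 90.03 g/mol = 0.363 g.

0.363 g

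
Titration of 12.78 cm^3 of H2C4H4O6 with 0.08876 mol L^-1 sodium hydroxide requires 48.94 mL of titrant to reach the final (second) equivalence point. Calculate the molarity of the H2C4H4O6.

0.170 M

n(NaOH) = 0.08876 x 0.04894 = 0.004344 mol.
At the final (second) equivalence point, 2 mol OH^- react per mol H2C4H4O6, so n(H2C4H4O6) = 0.004344 / 2 = 0.002172 mol.
[H2C4H4O6] = 0.002172 / 0.01278 L = 0.170 M.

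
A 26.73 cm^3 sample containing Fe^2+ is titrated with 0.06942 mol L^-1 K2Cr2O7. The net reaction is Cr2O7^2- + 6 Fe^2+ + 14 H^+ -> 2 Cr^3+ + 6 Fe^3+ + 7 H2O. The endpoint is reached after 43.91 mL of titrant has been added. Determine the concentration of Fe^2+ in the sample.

n(K2Cr2O7) = 0.06942 x 0.04391 = 0.003048 mol.
From the balanced equation, 1 mol K2Cr2O7 reacts with 6 mol Fe^2+, so n(Fe^2+) = 0.003048 x 6/1 = 0.01829 mol.
[Fe^2+] = 0.01829 / 0.02673 L = 0.684 M.

0.684 M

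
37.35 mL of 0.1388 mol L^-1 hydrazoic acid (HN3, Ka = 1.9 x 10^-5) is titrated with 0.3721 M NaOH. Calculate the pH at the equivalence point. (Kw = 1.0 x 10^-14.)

8.86

n(HN3) = 0.1388 x 0.03735 = 0.005184 mol; V(NaOH) at equivalence = 0.005184/0.3721 = 0.01393 L.
At equivalence all the acid is converted to N3-; total volume = 0.03735 + 0.01393 = 0.05128 L, so [N3-] = 0.005184/0.05128 = 0.1011 M.
Kb = Kw/Ka = 1.0e-14 / 1.9 x 10^-5 = 5.26e-10.
[OH^-] = sqrt(Kb x [N3-]) = sqrt(5.26e-10 x 0.1011) = 7.29e-6 M.
pOH = 5.14, so pH = 14.00 - 5.14 = 8.86.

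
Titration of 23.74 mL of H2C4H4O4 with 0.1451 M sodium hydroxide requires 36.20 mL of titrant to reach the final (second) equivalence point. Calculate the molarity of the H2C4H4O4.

n(NaOH) = 0.1451 x 0.03620 = 0.005253 mol.
At the final (second) equivalence point, 2 mol OH^- react per mol H2C4H4O4, so n(H2C4H4O4) = 0.005253 / 2 = 0.002626 mol.
[H2C4H4O4] = 0.002626 / 0.02374 L = 0.111 M.

0.111 M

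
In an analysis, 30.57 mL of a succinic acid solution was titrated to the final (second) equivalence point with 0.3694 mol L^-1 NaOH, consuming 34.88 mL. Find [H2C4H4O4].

0.211 M

n(NaOH) = 0.3694 x 0.03488 = 0.01288 mol.
At the final (second) equivalence point, 2 mol OH^- react per mol H2C4H4O4, so n(H2C4H4O4) = 0.01288 / 2 = 0.006442 mol.
[H2C4H4O4] = 0.006442 / 0.03057 L = 0.211 M.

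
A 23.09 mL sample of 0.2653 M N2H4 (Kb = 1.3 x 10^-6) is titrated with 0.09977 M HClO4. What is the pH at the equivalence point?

n(N2H4) = 0.2653 x 0.02309 = 0.006126 mol; V(HClO4) at equivalence = 0.006126/0.09977 = 0.06140 L.
At equivalence the base is fully converted to N2H5+; total volume = 0.08449 L, so [N2H5+] = 0.006126/0.08449 = 0.07250 M.
Ka(N2H5+) = Kw/Kb = 1.0e-14 / 1.3 x 10^-6 = 7.69e-9.
[H^+] = sqrt(Ka x [N2H5+]) = sqrt(7.69e-9 x 0.07250) = 2.36e-5 M.
pH = -log(2.36e-5) = 4.63.

4.63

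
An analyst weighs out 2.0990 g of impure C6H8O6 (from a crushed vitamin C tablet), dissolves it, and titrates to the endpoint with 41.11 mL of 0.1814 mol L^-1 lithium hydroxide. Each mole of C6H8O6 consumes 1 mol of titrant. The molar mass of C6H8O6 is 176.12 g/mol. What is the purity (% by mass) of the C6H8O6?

n(LiOH) = 0.1814 x 0.04111 = 0.007457 mol.
n(C6H8O6) = 0.007457 / 1 = 0.007457 mol.
mass of C6H8O6 = 0.007457 x 176.12 = 1.313 g.
% purity = 1.313 / 2.0990 x 100 = 62.6%.

62.6%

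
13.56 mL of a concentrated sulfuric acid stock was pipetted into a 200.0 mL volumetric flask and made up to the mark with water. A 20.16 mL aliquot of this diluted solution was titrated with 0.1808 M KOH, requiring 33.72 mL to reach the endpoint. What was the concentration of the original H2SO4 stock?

n(KOH) = 0.1808 x 0.03372 = 0.006097 mol.
n(H2SO4) in the aliquot = 0.006097 x 1/2 = 0.003048 mol.
[diluted H2SO4] = 0.003048 / 0.02016 = 0.1512 M.
Dilution factor = 200.0/13.56 = 14.75, so [stock] = 0.1512 x 14.75 = 2.23 M.

2.23 M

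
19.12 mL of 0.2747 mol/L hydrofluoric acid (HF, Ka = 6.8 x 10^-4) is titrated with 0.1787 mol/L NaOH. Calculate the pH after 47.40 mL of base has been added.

n(acid) = 0.2747 x 0.01912 = 0.005252 mol; n(NaOH) added = 0.1787 x 0.04740 = 0.008470 mol.
Base is in excess by 0.008470 - 0.005252 = 0.003218 mol in a total volume of 0.06652 L.
[OH^-] = 0.003218/0.06652 = 0.04838 M, so pOH = 1.32 and pH = 14.00 - 1.32 = 12.68.

12.68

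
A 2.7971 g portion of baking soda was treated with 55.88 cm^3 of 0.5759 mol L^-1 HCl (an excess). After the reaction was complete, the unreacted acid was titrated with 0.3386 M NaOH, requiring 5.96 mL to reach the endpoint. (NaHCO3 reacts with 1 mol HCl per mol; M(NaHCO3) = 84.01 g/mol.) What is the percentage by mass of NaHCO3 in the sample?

Total n(HCl) added = 0.5759 x 0.05588 = 0.03218 mol.
n(NaOH) used = 0.3386 x 0.005960 = 0.002018 mol, which equals the excess n(HCl).
So n(HCl) consumed by the sample = 0.03218 - 0.002018 = 0.03016 mol.
n(NaHCO3) = 0.03016 / 1 = 0.03016 mol.
mass NaHCO3 = 0.03016 x 84.01 = 2.534 g, so %NaHCO3 = 2.534/2.7971 x 100 = 90.6%.

90.6%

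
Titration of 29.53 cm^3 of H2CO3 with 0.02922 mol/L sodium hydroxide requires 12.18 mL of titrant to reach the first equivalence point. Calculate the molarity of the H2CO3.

n(NaOH) = 0.02922 x 0.01218 = 0.0003559 mol.
At the first equivalence point, 1 mol OH^- react per mol H2CO3, so n(H2CO3) = 0.0003559 / 1 = 0.0003559 mol.
[H2CO3] = 0.0003559 / 0.02953 L = 0.0121 M.

0.0121 M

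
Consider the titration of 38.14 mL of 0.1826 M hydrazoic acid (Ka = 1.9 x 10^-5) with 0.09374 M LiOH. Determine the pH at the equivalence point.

8.76

n(HN3) = 0.1826 x 0.03814 = 0.006964 mol; V(LiOH) at equivalence = 0.006964/0.09374 = 0.07429 L.
At equivalence all the acid is converted to N3-; total volume = 0.03814 + 0.07429 = 0.1124 L, so [N3-] = 0.006964/0.1124 = 0.06194 M.
Kb = Kw/Ka = 1.0e-14 / 1.9 x 10^-5 = 5.26e-10.
[OH^-] = sqrt(Kb x [N3-]) = sqrt(5.26e-10 x 0.06194) = 5.71e-6 M.
pOH = 5.24, so pH = 14.00 - 5.24 = 8.76.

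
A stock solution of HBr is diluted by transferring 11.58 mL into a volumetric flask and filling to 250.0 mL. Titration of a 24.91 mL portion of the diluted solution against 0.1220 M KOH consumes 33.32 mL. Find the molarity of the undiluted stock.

3.52 M

n(KOH) = 0.1220 x 0.03332 = 0.004065 mol.
n(HBr) in the aliquot = 0.004065 mol.
[diluted HBr] = 0.004065 / 0.02491 = 0.1632 M.
Dilution factor = 250.0/11.58 = 21.59, so [stock] = 0.1632 x 21.59 = 3.52 M.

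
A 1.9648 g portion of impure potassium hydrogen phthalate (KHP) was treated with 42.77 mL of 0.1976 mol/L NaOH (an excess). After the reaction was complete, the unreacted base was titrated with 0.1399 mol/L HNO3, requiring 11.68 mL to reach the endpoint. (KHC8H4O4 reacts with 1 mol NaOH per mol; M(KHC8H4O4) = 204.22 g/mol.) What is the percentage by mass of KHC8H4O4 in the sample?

70.9%

Total n(NaOH) added = 0.1976 x 0.04277 = 0.008451 mol.
n(HNO3) used = 0.1399 x 0.01168 = 0.001634 mol, which equals the excess n(NaOH).
So n(NaOH) consumed by the sample = 0.008451 - 0.001634 = 0.006817 mol.
n(KHC8H4O4) = 0.006817 / 1 = 0.006817 mol.
mass KHC8H4O4 = 0.006817 x 204.22 = 1.392 g, so %KHC8H4O4 = 1.392/1.9648 x 100 = 70.9%.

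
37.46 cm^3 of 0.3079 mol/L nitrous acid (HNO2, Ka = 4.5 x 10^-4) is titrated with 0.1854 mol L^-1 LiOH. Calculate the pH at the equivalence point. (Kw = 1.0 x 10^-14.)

8.21

n(HNO2) = 0.3079 x 0.03746 = 0.01153 mol; V(LiOH) at equivalence = 0.01153/0.1854 = 0.06221 L.
At equivalence all the acid is converted to NO2-; total volume = 0.03746 + 0.06221 = 0.09967 L, so [NO2-] = 0.01153/0.09967 = 0.1157 M.
Kb = Kw/Ka = 1.0e-14 / 4.5 x 10^-4 = 2.22e-11.
[OH^-] = sqrt(Kb x [NO2-]) = sqrt(2.22e-11 x 0.1157) = 1.60e-6 M.
pOH = 5.79, so pH = 14.00 - 5.79 = 8.21.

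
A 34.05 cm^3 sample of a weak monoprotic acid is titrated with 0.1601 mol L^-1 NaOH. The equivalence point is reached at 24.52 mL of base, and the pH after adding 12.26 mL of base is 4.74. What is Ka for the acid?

12.26 mL is half of the equivalence volume, so this is the half-equivalence point where [HA] = [A^-].
At half-equivalence pH = pKa, so pKa = 4.74.
Ka = 10^(-4.74) = 1.8 x 10^-5.

1.8 x 10^-5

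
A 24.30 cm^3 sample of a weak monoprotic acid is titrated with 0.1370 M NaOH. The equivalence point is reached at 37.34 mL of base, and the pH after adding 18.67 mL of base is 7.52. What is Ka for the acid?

18.67 mL is half of the equivalence volume, so this is the half-equivalence point where [HA] = [A^-].
At half-equivalence pH = pKa, so pKa = 7.52.
Ka = 10^(-7.52) = 3.0 x 10^-8.

3.0 x 10^-8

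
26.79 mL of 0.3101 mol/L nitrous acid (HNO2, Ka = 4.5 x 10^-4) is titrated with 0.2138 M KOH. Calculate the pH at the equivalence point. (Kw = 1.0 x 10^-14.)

n(HNO2) = 0.3101 x 0.02679 = 0.008308 mol; V(KOH) at equivalence = 0.008308/0.2138 = 0.03886 L.
At equivalence all the acid is converted to NO2-; total volume = 0.02679 + 0.03886 = 0.06565 L, so [NO2-] = 0.008308/0.06565 = 0.1265 M.
Kb = Kw/Ka = 1.0e-14 / 4.5 x 10^-4 = 2.22e-11.
[OH^-] = sqrt(Kb x [NO2-]) = sqrt(2.22e-11 x 0.1265) = 1.68e-6 M.
pOH = 5.78, so pH = 14.00 - 5.78 = 8.22.

8.22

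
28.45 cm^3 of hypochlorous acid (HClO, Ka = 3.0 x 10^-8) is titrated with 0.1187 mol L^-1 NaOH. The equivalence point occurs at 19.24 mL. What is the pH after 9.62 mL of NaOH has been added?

9.62 mL is exactly half the equivalence volume (19.24/2), i.e. the half-equivalence point.
There, n(HA) = n(A^-), so pH = pKa = -log(3.0 x 10^-8) = 7.52.

7.52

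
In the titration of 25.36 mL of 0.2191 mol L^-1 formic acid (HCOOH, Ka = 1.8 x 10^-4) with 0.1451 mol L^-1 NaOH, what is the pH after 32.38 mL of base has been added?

Initial n(HCOOH) = 0.2191 x 0.02536 = 0.005556 mol.
n(NaOH) added = 0.1451 x 0.03238 = 0.004698 mol, converting that many moles of HCOOH to HCOO-.
Remaining n(HCOOH) = 0.0008580 mol; n(HCOO-) = 0.004698 mol.
By Henderson-Hasselbalch, pH = pKa + log([A^-]/[HA]) = 3.74 + log(0.004698/0.0008580) = 3.74 + (+0.74) = 4.48.

4.48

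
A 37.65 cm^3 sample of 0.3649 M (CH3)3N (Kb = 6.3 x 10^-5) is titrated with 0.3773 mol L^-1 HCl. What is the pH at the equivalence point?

5.27

n((CH3)3N) = 0.3649 x 0.03765 = 0.01374 mol; V(HCl) at equivalence = 0.01374/0.3773 = 0.03641 L.
At equivalence the base is fully converted to (CH3)3NH+; total volume = 0.07406 L, so [(CH3)3NH+] = 0.01374/0.07406 = 0.1855 M.
Ka((CH3)3NH+) = Kw/Kb = 1.0e-14 / 6.3 x 10^-5 = 1.59e-10.
[H^+] = sqrt(Ka x [(CH3)3NH+]) = sqrt(1.59e-10 x 0.1855) = 5.43e-6 M.
pH = -log(5.43e-6) = 5.27.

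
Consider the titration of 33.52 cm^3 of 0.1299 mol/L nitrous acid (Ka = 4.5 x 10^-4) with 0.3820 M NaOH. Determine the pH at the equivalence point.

n(HNO2) = 0.1299 x 0.03352 = 0.004354 mol; V(NaOH) at equivalence = 0.004354/0.3820 = 0.01140 L.
At equivalence all the acid is converted to NO2-; total volume = 0.03352 + 0.01140 = 0.04492 L, so [NO2-] = 0.004354/0.04492 = 0.09694 M.
Kb = Kw/Ka = 1.0e-14 / 4.5 x 10^-4 = 2.22e-11.
[OH^-] = sqrt(Kb x [NO2-]) = sqrt(2.22e-11 x 0.09694) = 1.47e-6 M.
pOH = 5.83, so pH = 14.00 - 5.83 = 8.17.

8.17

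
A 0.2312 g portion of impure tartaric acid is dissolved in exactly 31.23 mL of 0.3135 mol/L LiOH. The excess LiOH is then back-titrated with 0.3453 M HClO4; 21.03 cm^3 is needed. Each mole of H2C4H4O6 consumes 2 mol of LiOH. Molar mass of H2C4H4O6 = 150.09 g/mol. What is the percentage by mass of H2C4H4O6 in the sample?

Total n(LiOH) added = 0.3135 x 0.03123 = 0.009791 mol.
n(HClO4) used = 0.3453 x 0.02103 = 0.007262 mol, which equals the excess n(LiOH).
So n(LiOH) consumed by the sample = 0.009791 - 0.007262 = 0.002529 mol.
n(H2C4H4O6) = 0.002529 / 2 = 0.001264 mol.
mass H2C4H4O6 = 0.001264 x 150.09 = 0.1898 g, so %H2C4H4O6 = 0.1898/0.2312 x 100 = 82.1%.

82.1%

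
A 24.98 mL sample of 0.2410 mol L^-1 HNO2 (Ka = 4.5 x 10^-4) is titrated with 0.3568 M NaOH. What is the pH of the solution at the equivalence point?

8.25

n(HNO2) = 0.2410 x 0.02498 = 0.006020 mol; V(NaOH) at equivalence = 0.006020/0.3568 = 0.01687 L.
At equivalence all the acid is converted to NO2-; total volume = 0.02498 + 0.01687 = 0.04185 L, so [NO2-] = 0.006020/0.04185 = 0.1438 M.
Kb = Kw/Ka = 1.0e-14 / 4.5 x 10^-4 = 2.22e-11.
[OH^-] = sqrt(Kb x [NO2-]) = sqrt(2.22e-11 x 0.1438) = 1.79e-6 M.
pOH = 5.75, so pH = 14.00 - 5.75 = 8.25.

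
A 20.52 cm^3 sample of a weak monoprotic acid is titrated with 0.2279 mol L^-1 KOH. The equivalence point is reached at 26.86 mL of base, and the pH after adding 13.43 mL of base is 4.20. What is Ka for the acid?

13.43 mL is half of the equivalence volume, so this is the half-equivalence point where [HA] = [A^-].
At half-equivalence pH = pKa, so pKa = 4.20.
Ka = 10^(-4.20) = 6.3 x 10^-5.

6.3 x 10^-5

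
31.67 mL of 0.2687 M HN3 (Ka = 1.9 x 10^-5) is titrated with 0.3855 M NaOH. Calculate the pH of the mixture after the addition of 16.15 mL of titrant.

Initial n(HN3) = 0.2687 x 0.03167 = 0.008510 mol.
n(NaOH) added = 0.3855 x 0.01615 = 0.006226 mol, converting that many moles of HN3 to N3-.
Remaining n(HN3) = 0.002284 mol; n(N3-) = 0.006226 mol.
By Henderson-Hasselbalch, pH = pKa + log([A^-]/[HA]) = 4.72 + log(0.006226/0.002284) = 4.72 + (+0.44) = 5.16.

5.16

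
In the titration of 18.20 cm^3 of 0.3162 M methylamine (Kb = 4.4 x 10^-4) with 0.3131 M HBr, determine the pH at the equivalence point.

n(CH3NH2) = 0.3162 x 0.01820 = 0.005755 mol; V(HBr) at equivalence = 0.005755/0.3131 = 0.01838 L.
At equivalence the base is fully converted to CH3NH3+; total volume = 0.03658 L, so [CH3NH3+] = 0.005755/0.03658 = 0.1573 M.
Ka(CH3NH3+) = Kw/Kb = 1.0e-14 / 4.4 x 10^-4 = 2.27e-11.
[H^+] = sqrt(Ka x [CH3NH3+]) = sqrt(2.27e-11 x 0.1573) = 1.89e-6 M.
pH = -log(1.89e-6) = 5.72.

5.72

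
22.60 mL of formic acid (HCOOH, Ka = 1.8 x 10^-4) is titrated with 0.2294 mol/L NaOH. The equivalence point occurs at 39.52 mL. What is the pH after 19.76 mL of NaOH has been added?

3.74

19.76 mL is exactly half the equivalence volume (39.52/2), i.e. the half-equivalence point.
There, n(HA) = n(A^-), so pH = pKa = -log(1.8 x 10^-4) = 3.74.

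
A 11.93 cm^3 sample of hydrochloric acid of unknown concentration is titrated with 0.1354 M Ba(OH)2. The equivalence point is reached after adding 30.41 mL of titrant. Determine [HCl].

0.690 M

n(Ba(OH)2) delivered = 0.1354 x 0.03041 = 0.004118 mol.
The reaction is 2 HCl + 1 Ba(OH)2, so n(HCl) = 0.004118 x 2/1 = 0.008235 mol.
[HCl] = 0.008235 mol / 0.01193 L = 0.690 M.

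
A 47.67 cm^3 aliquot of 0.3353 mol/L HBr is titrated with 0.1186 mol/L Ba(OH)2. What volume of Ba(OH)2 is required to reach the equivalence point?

67.4 mL

n(HBr) = 0.3353 mol/L x 0.04767 L = 0.01598 mol.
The neutralisation is 2 HBr : 1 Ba(OH)2, so n(Ba(OH)2) = 0.01598 x 1/2 = 0.007992 mol.
V(Ba(OH)2) = 0.007992 / 0.1186 = 0.06739 L = 67.4 mL.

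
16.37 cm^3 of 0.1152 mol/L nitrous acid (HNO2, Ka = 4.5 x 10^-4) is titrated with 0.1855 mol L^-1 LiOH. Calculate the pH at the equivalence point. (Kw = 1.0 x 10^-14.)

n(HNO2) = 0.1152 x 0.01637 = 0.001886 mol; V(LiOH) at equivalence = 0.001886/0.1855 = 0.01017 L.
At equivalence all the acid is converted to NO2-; total volume = 0.01637 + 0.01017 = 0.02654 L, so [NO2-] = 0.001886/0.02654 = 0.07107 M.
Kb = Kw/Ka = 1.0e-14 / 4.5 x 10^-4 = 2.22e-11.
[OH^-] = sqrt(Kb x [NO2-]) = sqrt(2.22e-11 x 0.07107) = 1.26e-6 M.
pOH = 5.90, so pH = 14.00 - 5.90 = 8.10.

8.10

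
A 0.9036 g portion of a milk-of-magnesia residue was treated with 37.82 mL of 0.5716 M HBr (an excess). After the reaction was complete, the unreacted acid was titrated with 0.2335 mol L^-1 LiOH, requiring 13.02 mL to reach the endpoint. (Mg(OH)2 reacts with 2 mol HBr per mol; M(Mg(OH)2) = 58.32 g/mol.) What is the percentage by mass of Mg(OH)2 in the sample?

Total n(HBr) added = 0.5716 x 0.03782 = 0.02162 mol.
n(LiOH) used = 0.2335 x 0.01302 = 0.003040 mol, which equals the excess n(HBr).
So n(HBr) consumed by the sample = 0.02162 - 0.003040 = 0.01858 mol.
n(Mg(OH)2) = 0.01858 / 2 = 0.009289 mol.
mass Mg(OH)2 = 0.009289 x 58.32 = 0.5417 g, so %Mg(OH)2 = 0.5417/0.9036 x 100 = 60.0%.

60.0%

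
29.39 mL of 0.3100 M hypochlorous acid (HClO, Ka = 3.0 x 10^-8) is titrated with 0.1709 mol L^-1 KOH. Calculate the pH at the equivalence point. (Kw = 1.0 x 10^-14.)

n(HClO) = 0.3100 x 0.02939 = 0.009111 mol; V(KOH) at equivalence = 0.009111/0.1709 = 0.05331 L.
At equivalence all the acid is converted to ClO-; total volume = 0.02939 + 0.05331 = 0.08270 L, so [ClO-] = 0.009111/0.08270 = 0.1102 M.
Kb = Kw/Ka = 1.0e-14 / 3.0 x 10^-8 = 3.33e-7.
[OH^-] = sqrt(Kb x [ClO-]) = sqrt(3.33e-7 x 0.1102) = 0.000192 M.
pOH = 3.72, so pH = 14.00 - 3.72 = 10.28.

10.28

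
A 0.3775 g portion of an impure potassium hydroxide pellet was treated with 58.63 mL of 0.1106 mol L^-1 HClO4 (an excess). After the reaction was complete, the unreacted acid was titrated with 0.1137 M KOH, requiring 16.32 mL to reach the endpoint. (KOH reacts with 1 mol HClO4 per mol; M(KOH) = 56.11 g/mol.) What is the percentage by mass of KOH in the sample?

Total n(HClO4) added = 0.1106 x 0.05863 = 0.006484 mol.
n(KOH) used = 0.1137 x 0.01632 = 0.001856 mol, which equals the excess n(HClO4).
So n(HClO4) consumed by the sample = 0.006484 - 0.001856 = 0.004629 mol.
n(KOH) = 0.004629 / 1 = 0.004629 mol.
mass KOH = 0.004629 x 56.11 = 0.2597 g, so %KOH = 0.2597/0.3775 x 100 = 68.8%.

68.8%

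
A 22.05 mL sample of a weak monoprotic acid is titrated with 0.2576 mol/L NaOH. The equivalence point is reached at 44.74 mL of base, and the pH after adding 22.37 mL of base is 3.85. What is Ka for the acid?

22.37 mL is half of the equivalence volume, so this is the half-equivalence point where [HA] = [A^-].
At half-equivalence pH = pKa, so pKa = 3.85.
Ka = 10^(-3.85) = 1.4 x 10^-4.

1.4 x 10^-4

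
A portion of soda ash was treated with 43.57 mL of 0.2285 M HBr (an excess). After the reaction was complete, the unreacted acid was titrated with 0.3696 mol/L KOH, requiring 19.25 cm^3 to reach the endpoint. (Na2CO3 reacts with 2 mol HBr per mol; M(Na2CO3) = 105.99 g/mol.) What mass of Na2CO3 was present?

0.151 g

Total n(HBr) added = 0.2285 x 0.04357 = 0.009956 mol.
n(KOH) used = 0.3696 x 0.01925 = 0.007115 mol, which equals the excess n(HBr).
So n(HBr) consumed by the sample = 0.009956 - 0.007115 = 0.002841 mol.
n(Na2CO3) = 0.002841 / 2 = 0.001420 mol.
mass = 0.001420 mol x 105.99 g/mol = 0.151 g.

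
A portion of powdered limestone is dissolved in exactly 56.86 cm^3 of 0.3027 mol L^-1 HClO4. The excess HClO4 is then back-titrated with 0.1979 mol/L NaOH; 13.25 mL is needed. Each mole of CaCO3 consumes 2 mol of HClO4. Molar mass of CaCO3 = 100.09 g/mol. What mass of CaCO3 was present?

0.730 g

Total n(HClO4) added = 0.3027 x 0.05686 = 0.01721 mol.
n(NaOH) used = 0.1979 x 0.01325 = 0.002622 mol, which equals the excess n(HClO4).
So n(HClO4) consumed by the sample = 0.01721 - 0.002622 = 0.01459 mol.
n(CaCO3) = 0.01459 / 2 = 0.007295 mol.
mass = 0.007295 mol x 100.09 g/mol = 0.730 g.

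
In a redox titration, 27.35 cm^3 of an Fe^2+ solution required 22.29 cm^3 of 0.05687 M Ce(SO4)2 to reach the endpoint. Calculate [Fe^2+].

0.0463 M

n(Ce(SO4)2) = 0.05687 x 0.02229 = 0.001268 mol.
From the balanced equation, 1 mol Ce(SO4)2 reacts with 1 mol Fe^2+, so n(Fe^2+) = 0.001268 x 1/1 = 0.001268 mol.
[Fe^2+] = 0.001268 / 0.02735 L = 0.0463 M.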